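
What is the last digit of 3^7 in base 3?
By repeated squaring mod 3: 3^{1}≡0, 3^{2}≡0, 3^{4}≡0. Then 3^{7} = 3^{4+2+1} ≡ 0 × 0 × 0 ≡ 0 mod 3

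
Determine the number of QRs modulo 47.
Exactly half the non-zero residues mod a prime are QRs: (47-1)/2 = 23.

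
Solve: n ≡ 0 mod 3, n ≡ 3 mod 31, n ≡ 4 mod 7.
M = 3 × 31 × 7 = 651. M₁ = 217, y₁ ≡ 1 mod 3. M₂ = 21, y₂ ≡ 3 mod 31. M₃ = 93, y₃ ≡ 4 mod 7. n = 0×217×1 + 3×21×3 + 4×93×4 ≡ 375 mod 651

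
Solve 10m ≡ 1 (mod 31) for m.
Since 31 is prime, by Fermat 10^(-1) ≡ 10^{29} ≡ 28 (mod 31). Verify: 10 × 28 = 280 ≡ 1 (mod 31)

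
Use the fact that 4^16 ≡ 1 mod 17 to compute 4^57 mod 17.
By Fermat: 4^{16} ≡ 1 mod 17. 57 = 3×16 + 9. So 4^{57} ≡ 4^{9} ≡ 4 mod 17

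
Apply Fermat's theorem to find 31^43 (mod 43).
By Fermat: 31^{42} ≡ 1 (mod 43). So 31^{43} = 31^{42} · 31^{1} ≡ 31^{1} ≡ 31 (mod 43)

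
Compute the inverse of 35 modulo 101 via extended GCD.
Extended GCD: 35(26) + 101(-9) = 1. So 35^(-1) ≡ 26 (mod 101). Verify: 35 × 26 = 910 ≡ 1 (mod 101)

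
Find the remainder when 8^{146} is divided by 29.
By Fermat: 8^{28} ≡ 1 mod 29. 146 = 5×28 + 6. So 8^{146} ≡ 8^{6} ≡ 13 mod 29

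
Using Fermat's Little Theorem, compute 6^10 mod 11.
By Fermat's Little Theorem, 6^{10} ≡ 1 (mod 11) since 11 is prime and gcd(6, 11) = 1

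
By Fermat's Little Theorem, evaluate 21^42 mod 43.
By Fermat's Little Theorem, 21^{42} ≡ 1 mod 43 since 43 is prime and gcd(21, 43) = 1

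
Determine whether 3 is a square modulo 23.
By Euler's criterion: 3^{11} ≡ 1 (mod 23). Since this equals 1, 3 is a QR.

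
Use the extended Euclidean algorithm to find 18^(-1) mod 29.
Extended GCD: 18(-8) + 29(5) = 1. So 18^(-1) ≡ -8 ≡ 21 (mod 29). Verify: 18 × 21 = 378 ≡ 1 (mod 29)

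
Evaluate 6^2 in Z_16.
6^{2} = 36 ≡ 4 mod 16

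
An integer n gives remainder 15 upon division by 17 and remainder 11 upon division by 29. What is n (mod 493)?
M = 17 × 29 = 493. M₁ = 29, y₁ ≡ 10 (mod 17). M₂ = 17, y₂ ≡ 12 (mod 29). n = 15×29×10 + 11×17×12 ≡ 185 (mod 493)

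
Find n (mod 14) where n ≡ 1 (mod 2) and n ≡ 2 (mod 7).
M = 2 × 7 = 14. M₁ = 7, y₁ ≡ 1 (mod 2). M₂ = 2, y₂ ≡ 4 (mod 7). n = 1×7×1 + 2×2×4 ≡ 9 (mod 14)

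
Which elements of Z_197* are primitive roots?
There are φ(196) = 84 primitive roots mod 197: {2, 3, 5, 8, 11, 12, 13, 17, 18, 21, 27, 30, 31, 32, 35, 38, 44, 45, 46, 48, 50, 52, 56, 57, 58, 66, 67, 71, 72, 73, 74, 75, 78, 79, 80, 82, 86, 89, 91, 94, 95, 98, 99, 102, 103, 106, 108, 111, 115, 117, 118, 119, 122, 123, 124, 125, 126, 130, 131, 139, 140, 141, 145, 147, 149, 151, 152, 153, 159, 162, 165, 166, 167, 170, 176, 179, 180, 184, 185, 186, 189, 192, 194, 195}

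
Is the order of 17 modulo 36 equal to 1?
Powers of 17 mod 36: 17^1≡17, 17^2≡1. 17^1≡17≢1, so ord ≠ 1. No, the actual order is 2.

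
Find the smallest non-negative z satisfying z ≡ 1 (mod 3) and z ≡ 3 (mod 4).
M = 3 × 4 = 12. M₁ = 4, y₁ ≡ 1 (mod 3). M₂ = 3, y₂ ≡ 3 (mod 4). z = 1×4×1 + 3×3×3 ≡ 7 (mod 12)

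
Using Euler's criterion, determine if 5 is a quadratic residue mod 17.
By Euler's criterion: 5^{8} ≡ 16 (mod 17). Since this equals -1 (≡ 16), 5 is not a QR.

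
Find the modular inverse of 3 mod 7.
Since 7 is prime, by Fermat 3^(-1) ≡ 3^{5} ≡ 5 (mod 7). Verify: 3 × 5 = 15 ≡ 1 (mod 7)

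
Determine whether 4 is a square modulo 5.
By Euler's criterion: 4^{2} ≡ 1 (mod 5). Since this equals 1, 4 is a QR.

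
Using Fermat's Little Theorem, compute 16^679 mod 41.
By Fermat: 16^{40} ≡ 1 (mod 41). 679 ≡ 39 (mod 40). So 16^{679} ≡ 16^{39} ≡ 18 (mod 41)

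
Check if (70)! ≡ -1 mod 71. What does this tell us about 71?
(70)! mod 71 = 70. Since this equals -1 mod 71, Wilson confirms 71 is prime.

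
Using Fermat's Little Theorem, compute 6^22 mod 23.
By Fermat's Little Theorem, 6^{22} ≡ 1 mod 23 since 23 is prime and gcd(6, 23) = 1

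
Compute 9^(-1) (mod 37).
Since 37 is prime, by Fermat 9^(-1) ≡ 9^{35} ≡ 33 (mod 37). Verify: 9 × 33 = 297 ≡ 1 (mod 37)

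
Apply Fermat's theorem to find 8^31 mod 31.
By Fermat: 8^{30} ≡ 1 mod 31. So 8^{31} = 8^{30} · 8^{1} ≡ 8^{1} ≡ 8 mod 31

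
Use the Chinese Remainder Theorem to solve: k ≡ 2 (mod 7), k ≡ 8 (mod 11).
M = 7 × 11 = 77. M₁ = 11, y₁ ≡ 2 (mod 7). M₂ = 7, y₂ ≡ 8 (mod 11). k = 2×11×2 + 8×7×8 ≡ 30 (mod 77)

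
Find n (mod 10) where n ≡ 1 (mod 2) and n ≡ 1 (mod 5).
M = 2 × 5 = 10. M₁ = 5, y₁ ≡ 1 (mod 2). M₂ = 2, y₂ ≡ 3 (mod 5). n = 1×5×1 + 1×2×3 ≡ 1 (mod 10)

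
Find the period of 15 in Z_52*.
Powers of 15 mod 52: 15^1≡15, 15^2≡17, 15^3≡47, 15^4≡29, 15^5≡19, 15^6≡25, 15^7≡11, 15^8≡9, 15^9≡31, 15^10≡49, 15^11≡7, 15^12≡1. So the order of 15 is 12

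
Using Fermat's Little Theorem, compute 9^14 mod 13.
By Fermat: 9^{12} ≡ 1 mod 13. So 9^{14} = 9^{12} · 9^{2} ≡ 9^{2} ≡ 3 mod 13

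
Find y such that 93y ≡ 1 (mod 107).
Since 107 is prime, by Fermat 93^(-1) ≡ 93^{105} ≡ 84 (mod 107). Verify: 93 × 84 = 7812 ≡ 1 (mod 107)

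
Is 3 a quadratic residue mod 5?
By Euler's criterion: 3^{2} ≡ 4 (mod 5). Since this equals -1 (≡ 4), 3 is not a QR.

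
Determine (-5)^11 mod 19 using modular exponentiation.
By repeated squaring mod 19: (-5)^{1}≡14, (-5)^{2}≡6, (-5)^{4}≡17, (-5)^{8}≡4. Then (-5)^{11} = (-5)^{8+2+1} ≡ 4 × 6 × 14 ≡ 13 mod 19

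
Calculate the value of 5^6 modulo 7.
Using Fermat: 5^{6} ≡ 1 mod 7. 6 ≡ 0 mod 6. So 5^{6} ≡ 5^{0} ≡ 1 mod 7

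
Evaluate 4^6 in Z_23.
By repeated squaring (mod 23): 4^{1}≡4, 4^{2}≡16, 4^{4}≡3. Then 4^{6} = 4^{4+2} ≡ 3 × 16 ≡ 2 (mod 23)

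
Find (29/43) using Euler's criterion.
(29/43) = 29^{21} mod 43 = -1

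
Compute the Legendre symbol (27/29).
(27/29) = 27^{14} mod 29 = -1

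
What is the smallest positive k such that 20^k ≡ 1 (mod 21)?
Powers of 20 mod 21: 20^1≡20, 20^2≡1. ord_21(20) = 2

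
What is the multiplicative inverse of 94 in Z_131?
Since 131 is prime, by Fermat 94^(-1) ≡ 94^{129} ≡ 46 (mod 131). Verify: 94 × 46 = 4324 ≡ 1 (mod 131)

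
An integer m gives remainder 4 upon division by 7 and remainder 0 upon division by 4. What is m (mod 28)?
M = 7 × 4 = 28. M₁ = 4, y₁ ≡ 2 (mod 7). M₂ = 7, y₂ ≡ 3 (mod 4). m = 4×4×2 + 0×7×3 ≡ 4 (mod 28)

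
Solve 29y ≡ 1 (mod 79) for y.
Since 79 is prime, by Fermat 29^(-1) ≡ 29^{77} ≡ 30 (mod 79). Verify: 29 × 30 = 870 ≡ 1 (mod 79)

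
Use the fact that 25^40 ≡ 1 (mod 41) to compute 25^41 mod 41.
By Fermat: 25^{40} ≡ 1 (mod 41). So 25^{41} = 25^{40} · 25^{1} ≡ 25^{1} ≡ 25 (mod 41)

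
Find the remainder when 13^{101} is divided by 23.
By Fermat: 13^{22} ≡ 1 (mod 23). 101 = 4×22 + 13. So 13^{101} ≡ 13^{13} ≡ 8 (mod 23)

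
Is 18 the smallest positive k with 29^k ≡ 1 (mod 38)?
Powers of 29 mod 38: 29^1≡29, 29^2≡5, 29^3≡31, 29^4≡25, 29^5≡3, 29^6≡11, 29^7≡15, 29^8≡17, 29^9≡37, 29^10≡9, 29^11≡33, 29^12≡7, 29^13≡13, 29^14≡35, 29^15≡27, 29^16≡23, 29^17≡21, 29^18≡1. First k with 29^k≡1 is k=18. Yes, ord_38(29) = 18.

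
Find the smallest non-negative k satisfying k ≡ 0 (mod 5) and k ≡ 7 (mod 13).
M = 5 × 13 = 65. M₁ = 13, y₁ ≡ 2 (mod 5). M₂ = 5, y₂ ≡ 8 (mod 13). k = 0×13×2 + 7×5×8 ≡ 20 (mod 65)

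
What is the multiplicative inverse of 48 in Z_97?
Since 97 is prime, by Fermat 48^(-1) ≡ 48^{95} ≡ 95 mod 97. Verify: 48 × 95 = 4560 ≡ 1 mod 97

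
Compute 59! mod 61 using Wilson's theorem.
(60)! = (59)! × (60) ≡ -1 mod 61. So (59)! ≡ -1 × (60)^(-1) ≡ (-1)×(-1) = 1 mod 61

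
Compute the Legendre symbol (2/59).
(2/59) = 2^{29} mod 59 = -1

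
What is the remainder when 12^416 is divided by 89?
Using Fermat: 12^{88} ≡ 1 mod 89. 416 ≡ 64 mod 88. So 12^{416} ≡ 12^{64} ≡ 1 mod 89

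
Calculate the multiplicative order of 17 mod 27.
Powers of 17 mod 27: 17^1≡17, 17^2≡19, 17^3≡26, 17^4≡10, 17^5≡8, 17^6≡1. So the order of 17 is 6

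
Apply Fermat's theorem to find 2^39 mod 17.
By Fermat: 2^{16} ≡ 1 mod 17. 39 = 2×16 + 7. So 2^{39} ≡ 2^{7} ≡ 9 mod 17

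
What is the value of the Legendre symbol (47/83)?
(47/83) = 47^{41} mod 83 = -1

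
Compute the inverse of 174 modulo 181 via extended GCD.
Extended GCD: 174(-26) + 181(25) = 1. So 174^(-1) ≡ -26 ≡ 155 mod 181. Verify: 174 × 155 = 26970 ≡ 1 mod 181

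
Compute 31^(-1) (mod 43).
Since 43 is prime, by Fermat 31^(-1) ≡ 31^{41} ≡ 25 (mod 43). Verify: 31 × 25 = 775 ≡ 1 (mod 43)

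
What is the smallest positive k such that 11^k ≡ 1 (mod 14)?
Powers of 11 mod 14: 11^1≡11, 11^2≡9, 11^3≡1. Order = 3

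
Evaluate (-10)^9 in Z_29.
By repeated squaring (mod 29): (-10)^{1}≡19, (-10)^{2}≡13, (-10)^{4}≡24, (-10)^{8}≡25. Then (-10)^{9} = (-10)^{8+1} ≡ 25 × 19 ≡ 11 (mod 29)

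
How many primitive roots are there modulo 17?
There are φ(17-1) = φ(16) = 8 primitive roots modulo 17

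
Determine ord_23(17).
Powers of 17 mod 23: 17^1≡17, 17^2≡13, 17^3≡14, 17^4≡8, 17^5≡21, 17^6≡12, 17^7≡20, 17^8≡18, 17^9≡7, 17^10≡4, 17^11≡22, 17^12≡6, 17^13≡10, 17^14≡9, 17^15≡15, 17^16≡2, 17^17≡11, 17^18≡3, 17^19≡5, 17^20≡16, 17^21≡19, 17^22≡1. So the order of 17 is 22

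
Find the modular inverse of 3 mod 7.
Since 7 is prime, by Fermat 3^(-1) ≡ 3^{5} ≡ 5 mod 7. Verify: 3 × 5 = 15 ≡ 1 mod 7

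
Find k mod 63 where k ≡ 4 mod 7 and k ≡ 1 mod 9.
M = 7 × 9 = 63. M₁ = 9, y₁ ≡ 4 mod 7. M₂ = 7, y₂ ≡ 4 mod 9. k = 4×9×4 + 1×7×4 ≡ 46 mod 63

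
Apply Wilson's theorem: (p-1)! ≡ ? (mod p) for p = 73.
By Wilson's theorem, (72)! ≡ -1 ≡ 72 mod 73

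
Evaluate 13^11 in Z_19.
By repeated squaring mod 19: 13^{1}≡13, 13^{2}≡17, 13^{4}≡4, 13^{8}≡16. Then 13^{11} = 13^{8+2+1} ≡ 16 × 17 × 13 ≡ 2 mod 19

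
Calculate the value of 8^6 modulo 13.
By repeated squaring mod 13: 8^{1}≡8, 8^{2}≡12, 8^{4}≡1. Then 8^{6} = 8^{4+2} ≡ 1 × 12 ≡ 12 mod 13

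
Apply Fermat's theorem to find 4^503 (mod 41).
By Fermat: 4^{40} ≡ 1 (mod 41). 503 ≡ 23 (mod 40). So 4^{503} ≡ 4^{23} ≡ 23 (mod 41)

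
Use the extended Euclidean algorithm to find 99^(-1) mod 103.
Extended GCD: 99(-26) + 103(25) = 1. So 99^(-1) ≡ -26 ≡ 77 mod 103. Verify: 99 × 77 = 7623 ≡ 1 mod 103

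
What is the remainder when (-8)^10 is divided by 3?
Using Fermat: (-8)^{2} ≡ 1 mod 3. 10 ≡ 0 mod 2. So (-8)^{10} ≡ (-8)^{0} ≡ 1 mod 3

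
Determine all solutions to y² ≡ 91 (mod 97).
The square roots of 91 mod 97 are 73 and 24. Verify: 73² = 5329 ≡ 91 (mod 97)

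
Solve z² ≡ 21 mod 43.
The square roots of 21 mod 43 are 35 and 8. Verify: 35² = 1225 ≡ 21 mod 43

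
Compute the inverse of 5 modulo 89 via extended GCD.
Extended GCD: 5(18) + 89(-1) = 1. So 5^(-1) ≡ 18 mod 89. Verify: 5 × 18 = 90 ≡ 1 mod 89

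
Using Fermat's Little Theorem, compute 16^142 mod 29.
By Fermat: 16^{28} ≡ 1 mod 29. 142 = 5×28 + 2. So 16^{142} ≡ 16^{2} ≡ 24 mod 29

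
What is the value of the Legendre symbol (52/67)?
(52/67) = 52^{33} mod 67 = -1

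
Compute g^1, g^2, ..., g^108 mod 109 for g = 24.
24^1, 24^2, ..., 24^{108} mod 109: [24, 31, 90, 89, 65, 34, 53, 73, 8, 83, 30, 66, 58, 84, 54, 97, 39, 64, 10, 22, 92, 28, 18, 105, 13, 94, 76, 80, 67, 82, 6, 35, 77, 104, 98, 63, 95, 100, 2, 48, 62, 71, 69, 21, 68, 106, 37, 16, 57, 60, 23, 7, 59, 108, 85, 78, 19, 20, 44, 75, 56, 36, 101, 26, 79, 43, 51, 25, 55, 12, 70, 45, 99, 87, 17, 81, 91, 4, 96, 15, 33, 29, 42, 27, 103, 74, 32, 5, 11, 46, 14, 9, 107, 61, 47, 38, 40, 88, 41, 3, 72, 93, 52, 49, 86, 102, 50, 1]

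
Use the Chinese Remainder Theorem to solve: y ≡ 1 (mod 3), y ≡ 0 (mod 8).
M = 3 × 8 = 24. M₁ = 8, y₁ ≡ 2 (mod 3). M₂ = 3, y₂ ≡ 3 (mod 8). y = 1×8×2 + 0×3×3 ≡ 16 (mod 24)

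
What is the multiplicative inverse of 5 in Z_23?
Since 23 is prime, by Fermat 5^(-1) ≡ 5^{21} ≡ 14 (mod 23). Verify: 5 × 14 = 70 ≡ 1 (mod 23)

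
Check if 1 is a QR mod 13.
By Euler's criterion: 1^{6} ≡ 1 mod 13. Since this equals 1, 1 is a QR.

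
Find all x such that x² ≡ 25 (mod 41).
The square roots of 25 mod 41 are 36 and 5. Verify: 36² = 1296 ≡ 25 (mod 41)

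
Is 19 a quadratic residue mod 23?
By Euler's criterion: 19^{11} ≡ 22 mod 23. Since this equals -1 (≡ 22), 19 is not a QR.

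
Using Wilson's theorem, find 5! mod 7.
(6)! = (5)! × (6) ≡ -1 mod 7. So (5)! ≡ -1 × (6)^(-1) ≡ (-1)×(-1) = 1 mod 7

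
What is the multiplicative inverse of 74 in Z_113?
Since 113 is prime, by Fermat 74^(-1) ≡ 74^{111} ≡ 84 (mod 113). Verify: 74 × 84 = 6216 ≡ 1 (mod 113)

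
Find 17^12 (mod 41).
By repeated squaring (mod 41): 17^{1}≡17, 17^{2}≡2, 17^{4}≡4, 17^{8}≡16. Then 17^{12} = 17^{8+4} ≡ 16 × 4 ≡ 23 (mod 41)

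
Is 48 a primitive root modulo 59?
48^{29} ≡ 1 (mod 59) and 29 < 58, so ord_59(48) = 29 ≠ 58 and 48 is not a primitive root.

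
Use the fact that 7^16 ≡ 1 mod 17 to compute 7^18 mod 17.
By Fermat: 7^{16} ≡ 1 mod 17. So 7^{18} = 7^{16} · 7^{2} ≡ 7^{2} ≡ 15 mod 17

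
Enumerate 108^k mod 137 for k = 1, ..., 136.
108^1, 108^2, ..., 108^{136} mod 137: [108, 19, 134, 87, 80, 9, 13, 34, 110, 98, 35, 81, 117, 32, 31, 60, 41, 44, 94, 14, 5, 129, 95, 122, 24, 126, 45, 65, 33, 2, 79, 38, 131, 37, 23, 18, 26, 68, 83, 59, 70, 25, 97, 64, 62, 120, 82, 88, 51, 28, 10, 121, 53, 107, 48, 115, 90, 130, 66, 4, 21, 76, 125, 74, 46, 36, 52, 136, 29, 118, 3, 50, 57, 128, 124, 103, 27, 39, 102, 56, 20, 105, 106, 77, 96, 93, 43, 123, 132, 8, 42, 15, 113, 11, 92, 72, 104, 135, 58, 99, 6, 100, 114, 119, 111, 69, 54, 78, 67, 112, 40, 73, 75, 17, 55, 49, 86, 109, 127, 16, 84, 30, 89, 22, 47, 7, 71, 133, 116, 61, 12, 63, 91, 101, 85, 1]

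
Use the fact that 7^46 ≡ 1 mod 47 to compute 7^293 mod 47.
By Fermat: 7^{46} ≡ 1 mod 47. 293 ≡ 17 mod 46. So 7^{293} ≡ 7^{17} ≡ 6 mod 47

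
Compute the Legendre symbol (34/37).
(34/37) = 34^{18} mod 37 = 1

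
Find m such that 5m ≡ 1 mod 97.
Since 97 is prime, by Fermat 5^(-1) ≡ 5^{95} ≡ 39 mod 97. Verify: 5 × 39 = 195 ≡ 1 mod 97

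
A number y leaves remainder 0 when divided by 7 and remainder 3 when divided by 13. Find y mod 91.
M = 7 × 13 = 91. M₁ = 13, y₁ ≡ 6 mod 7. M₂ = 7, y₂ ≡ 2 mod 13. y = 0×13×6 + 3×7×2 ≡ 42 mod 91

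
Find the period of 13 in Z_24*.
Powers of 13 mod 24: 13^1≡13, 13^2≡1. ord_24(13) = 2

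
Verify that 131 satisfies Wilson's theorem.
(130)! mod 131 = 130. Since this equals -1 mod 131, Wilson confirms 131 is prime.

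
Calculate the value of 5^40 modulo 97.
By repeated squaring (mod 97): 5^{1}≡5, 5^{2}≡25, 5^{4}≡43, 5^{8}≡6, 5^{16}≡36, 5^{32}≡35. Then 5^{40} = 5^{32+8} ≡ 35 × 6 ≡ 16 (mod 97)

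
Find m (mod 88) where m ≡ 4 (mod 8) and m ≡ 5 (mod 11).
M = 8 × 11 = 88. M₁ = 11, y₁ ≡ 3 (mod 8). M₂ = 8, y₂ ≡ 7 (mod 11). m = 4×11×3 + 5×8×7 ≡ 60 (mod 88)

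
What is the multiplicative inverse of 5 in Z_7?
Since 7 is prime, by Fermat 5^(-1) ≡ 5^{5} ≡ 3 (mod 7). Verify: 5 × 3 = 15 ≡ 1 (mod 7)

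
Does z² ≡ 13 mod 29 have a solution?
By Euler's criterion: 13^{14} ≡ 1 mod 29. Since this equals 1, 13 is a QR.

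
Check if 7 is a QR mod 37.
By Euler's criterion: 7^{18} ≡ 1 mod 37. Since this equals 1, 7 is a QR.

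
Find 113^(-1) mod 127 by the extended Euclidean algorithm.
Extended GCD: 113(9) + 127(-8) = 1. So 113^(-1) ≡ 9 mod 127. Verify: 113 × 9 = 1017 ≡ 1 mod 127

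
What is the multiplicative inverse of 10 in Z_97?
Since 97 is prime, by Fermat 10^(-1) ≡ 10^{95} ≡ 68 (mod 97). Verify: 10 × 68 = 680 ≡ 1 (mod 97)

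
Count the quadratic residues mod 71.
For prime 71, there are (p-1)/2 = (71-1)/2 = 35 quadratic residues (excluding 0).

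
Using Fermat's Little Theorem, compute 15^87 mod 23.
By Fermat: 15^{22} ≡ 1 mod 23. 87 = 3×22 + 21. So 15^{87} ≡ 15^{21} ≡ 20 mod 23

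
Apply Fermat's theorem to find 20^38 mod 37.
By Fermat: 20^{36} ≡ 1 mod 37. So 20^{38} = 20^{36} · 20^{2} ≡ 20^{2} ≡ 30 mod 37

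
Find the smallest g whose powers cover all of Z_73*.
g = 5. Powers: [5, 25, 52, 41, 59, 3, 15, ...] generates all 72 non-zero residues.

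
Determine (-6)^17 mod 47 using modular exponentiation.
By repeated squaring (mod 47): (-6)^{1}≡41, (-6)^{2}≡36, (-6)^{4}≡27, (-6)^{8}≡24, (-6)^{16}≡12. Then (-6)^{17} = (-6)^{16+1} ≡ 12 × 41 ≡ 22 (mod 47)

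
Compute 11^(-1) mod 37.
Since 37 is prime, by Fermat 11^(-1) ≡ 11^{35} ≡ 27 mod 37. Verify: 11 × 27 = 297 ≡ 1 mod 37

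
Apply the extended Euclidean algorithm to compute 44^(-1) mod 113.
Extended GCD: 44(18) + 113(-7) = 1. So 44^(-1) ≡ 18 mod 113. Verify: 44 × 18 = 792 ≡ 1 mod 113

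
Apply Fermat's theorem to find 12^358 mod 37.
By Fermat: 12^{36} ≡ 1 mod 37. 358 ≡ 34 mod 36. So 12^{358} ≡ 12^{34} ≡ 9 mod 37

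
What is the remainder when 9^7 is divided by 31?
By repeated squaring (mod 31): 9^{1}≡9, 9^{2}≡19, 9^{4}≡20. Then 9^{7} = 9^{4+2+1} ≡ 20 × 19 × 9 ≡ 10 (mod 31)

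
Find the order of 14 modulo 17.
Powers of 14 mod 17: 14^1≡14, 14^2≡9, 14^3≡7, 14^4≡13, 14^5≡12, 14^6≡15, 14^7≡6, 14^8≡16, 14^9≡3, 14^10≡8, 14^11≡10, 14^12≡4, 14^13≡5, 14^14≡2, 14^15≡11, 14^16≡1. ord_17(14) = 16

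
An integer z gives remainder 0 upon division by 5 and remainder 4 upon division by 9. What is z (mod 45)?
M = 5 × 9 = 45. M₁ = 9, y₁ ≡ 4 (mod 5). M₂ = 5, y₂ ≡ 2 (mod 9). z = 0×9×4 + 4×5×2 ≡ 40 (mod 45)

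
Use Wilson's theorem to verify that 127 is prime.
(126)! mod 127 = 126. Since this equals -1 (mod 127), Wilson confirms 127 is prime.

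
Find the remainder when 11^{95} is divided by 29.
By Fermat: 11^{28} ≡ 1 mod 29. 95 = 3×28 + 11. So 11^{95} ≡ 11^{11} ≡ 10 mod 29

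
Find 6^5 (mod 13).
By repeated squaring (mod 13): 6^{1}≡6, 6^{2}≡10, 6^{4}≡9. Then 6^{5} = 6^{4+1} ≡ 9 × 6 ≡ 2 (mod 13)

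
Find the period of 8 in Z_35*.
Powers of 8 mod 35: 8^1≡8, 8^2≡29, 8^3≡22, 8^4≡1. So the order of 8 is 4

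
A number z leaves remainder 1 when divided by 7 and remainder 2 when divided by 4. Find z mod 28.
M = 7 × 4 = 28. M₁ = 4, y₁ ≡ 2 mod 7. M₂ = 7, y₂ ≡ 3 mod 4. z = 1×4×2 + 2×7×3 ≡ 22 mod 28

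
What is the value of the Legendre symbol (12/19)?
(12/19) = 12^{9} mod 19 = -1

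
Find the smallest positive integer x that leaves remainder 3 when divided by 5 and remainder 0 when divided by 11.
M = 5 × 11 = 55. M₁ = 11, y₁ ≡ 1 mod 5. M₂ = 5, y₂ ≡ 9 mod 11. x = 3×11×1 + 0×5×9 ≡ 33 mod 55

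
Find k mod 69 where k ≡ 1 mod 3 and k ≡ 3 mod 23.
M = 3 × 23 = 69. M₁ = 23, y₁ ≡ 2 mod 3. M₂ = 3, y₂ ≡ 8 mod 23. k = 1×23×2 + 3×3×8 ≡ 49 mod 69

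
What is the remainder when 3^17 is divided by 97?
By repeated squaring mod 97: 3^{1}≡3, 3^{2}≡9, 3^{4}≡81, 3^{8}≡62, 3^{16}≡61. Then 3^{17} = 3^{16+1} ≡ 61 × 3 ≡ 86 mod 97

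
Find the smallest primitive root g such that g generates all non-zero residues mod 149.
g = 2. For each prime q|148: 2^{74}≡148, 2^{4}≡16, none ≡ 1, so ord_149(2) = 148 and 2 is a primitive root.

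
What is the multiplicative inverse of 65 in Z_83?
Since 83 is prime, by Fermat 65^(-1) ≡ 65^{81} ≡ 23 (mod 83). Verify: 65 × 23 = 1495 ≡ 1 (mod 83)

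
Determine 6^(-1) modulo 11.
Since 11 is prime, by Fermat 6^(-1) ≡ 6^{9} ≡ 2 (mod 11). Verify: 6 × 2 = 12 ≡ 1 (mod 11)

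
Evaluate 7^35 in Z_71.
By repeated squaring mod 71: 7^{1}≡7, 7^{2}≡49, 7^{4}≡58, 7^{8}≡27, 7^{16}≡19, 7^{32}≡6. Then 7^{35} = 7^{32+2+1} ≡ 6 × 49 × 7 ≡ 70 mod 71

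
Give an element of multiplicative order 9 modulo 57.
4 has order 9 mod 57 since 4^{9} ≡ 1 mod 57 and no smaller power works.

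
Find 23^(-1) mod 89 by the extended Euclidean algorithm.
Extended GCD: 23(31) + 89(-8) = 1. So 23^(-1) ≡ 31 mod 89. Verify: 23 × 31 = 713 ≡ 1 mod 89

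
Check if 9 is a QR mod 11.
By Euler's criterion: 9^{5} ≡ 1 (mod 11). Since this equals 1, 9 is a QR.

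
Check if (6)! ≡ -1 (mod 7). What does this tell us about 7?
(6)! mod 7 = 6. Since this equals -1 (mod 7), Wilson confirms 7 is prime.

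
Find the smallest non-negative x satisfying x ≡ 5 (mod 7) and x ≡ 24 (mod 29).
M = 7 × 29 = 203. M₁ = 29, y₁ ≡ 1 (mod 7). M₂ = 7, y₂ ≡ 25 (mod 29). x = 5×29×1 + 24×7×25 ≡ 82 (mod 203)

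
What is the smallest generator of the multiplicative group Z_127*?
g = 3. For each prime q|126: 3^{63}≡126, 3^{42}≡107, 3^{18}≡4, none ≡ 1, so ord_127(3) = 126 and 3 is a primitive root.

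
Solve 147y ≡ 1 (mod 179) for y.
Since 179 is prime, by Fermat 147^(-1) ≡ 147^{177} ≡ 151 (mod 179). Verify: 147 × 151 = 22197 ≡ 1 (mod 179)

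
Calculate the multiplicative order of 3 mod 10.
Powers of 3 mod 10: 3^1≡3, 3^2≡9, 3^3≡7, 3^4≡1. ord_10(3) = 4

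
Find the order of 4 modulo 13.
Powers of 4 mod 13: 4^1≡4, 4^2≡3, 4^3≡12, 4^4≡9, 4^5≡10, 4^6≡1. Order = 6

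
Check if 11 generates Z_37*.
11^{6} ≡ 1 (mod 37) and 6 < 36, so ord_37(11) = 6 ≠ 36 and 11 is not a primitive root.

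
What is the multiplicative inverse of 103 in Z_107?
Since 107 is prime, by Fermat 103^(-1) ≡ 103^{105} ≡ 80 (mod 107). Verify: 103 × 80 = 8240 ≡ 1 (mod 107)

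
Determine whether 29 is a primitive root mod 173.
29^{43} ≡ 1 mod 173 and 43 < 172, so ord_173(29) = 43 ≠ 172 and 29 is not a primitive root.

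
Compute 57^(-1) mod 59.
Since 59 is prime, by Fermat 57^(-1) ≡ 57^{57} ≡ 29 mod 59. Verify: 57 × 29 = 1653 ≡ 1 mod 59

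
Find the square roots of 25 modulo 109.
The square roots of 25 mod 109 are 5 and 104. Verify: 5² = 25 ≡ 25 mod 109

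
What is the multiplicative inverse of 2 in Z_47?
Since 47 is prime, by Fermat 2^(-1) ≡ 2^{45} ≡ 24 mod 47. Verify: 2 × 24 = 48 ≡ 1 mod 47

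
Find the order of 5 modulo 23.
Powers of 5 mod 23: 5^1≡5, 5^2≡2, 5^3≡10, 5^4≡4, 5^5≡20, 5^6≡8, 5^7≡17, 5^8≡16, 5^9≡11, 5^10≡9, 5^11≡22, 5^12≡18, 5^13≡21, 5^14≡13, 5^15≡19, 5^16≡3, 5^17≡15, 5^18≡6, 5^19≡7, 5^20≡12, 5^21≡14, 5^22≡1. ord_23(5) = 22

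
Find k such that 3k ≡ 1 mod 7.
Since 7 is prime, by Fermat 3^(-1) ≡ 3^{5} ≡ 5 mod 7. Verify: 3 × 5 = 15 ≡ 1 mod 7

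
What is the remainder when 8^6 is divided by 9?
By repeated squaring mod 9: 8^{1}≡8, 8^{2}≡1, 8^{4}≡1. Then 8^{6} = 8^{4+2} ≡ 1 × 1 ≡ 1 mod 9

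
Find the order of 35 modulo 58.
Powers of 35 mod 58: 35^1≡35, 35^2≡7, 35^3≡13, 35^4≡49, 35^5≡33, 35^6≡53, 35^7≡57, 35^8≡23, 35^9≡51, 35^10≡45, 35^11≡9, 35^12≡25, 35^13≡5, 35^14≡1. ord_58(35) = 14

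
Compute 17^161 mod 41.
Using Fermat: 17^{40} ≡ 1 mod 41. 161 ≡ 1 mod 40. So 17^{161} ≡ 17^{1} ≡ 17 mod 41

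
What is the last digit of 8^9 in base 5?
Using Fermat: 8^{4} ≡ 1 (mod 5). 9 ≡ 1 (mod 4). So 8^{9} ≡ 8^{1} ≡ 3 (mod 5)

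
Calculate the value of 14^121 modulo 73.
Using Fermat: 14^{72} ≡ 1 (mod 73). 121 ≡ 49 (mod 72). So 14^{121} ≡ 14^{49} ≡ 39 (mod 73)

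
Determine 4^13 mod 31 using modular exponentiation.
By repeated squaring mod 31: 4^{1}≡4, 4^{2}≡16, 4^{4}≡8, 4^{8}≡2. Then 4^{13} = 4^{8+4+1} ≡ 2 × 8 × 4 ≡ 2 mod 31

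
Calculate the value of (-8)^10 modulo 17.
By repeated squaring (mod 17): (-8)^{1}≡9, (-8)^{2}≡13, (-8)^{4}≡16, (-8)^{8}≡1. Then (-8)^{10} = (-8)^{8+2} ≡ 1 × 13 ≡ 13 (mod 17)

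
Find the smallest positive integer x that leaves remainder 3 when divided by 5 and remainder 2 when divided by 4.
M = 5 × 4 = 20. M₁ = 4, y₁ ≡ 4 (mod 5). M₂ = 5, y₂ ≡ 1 (mod 4). x = 3×4×4 + 2×5×1 ≡ 18 (mod 20)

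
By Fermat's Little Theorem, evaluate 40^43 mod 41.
By Fermat: 40^{40} ≡ 1 (mod 41). So 40^{43} = 40^{40} · 40^{3} ≡ 40^{3} ≡ 40 (mod 41)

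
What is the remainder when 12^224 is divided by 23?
Using Fermat: 12^{22} ≡ 1 mod 23. 224 ≡ 4 mod 22. So 12^{224} ≡ 12^{4} ≡ 13 mod 23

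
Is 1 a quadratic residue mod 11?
By Euler's criterion: 1^{5} ≡ 1 (mod 11). Since this equals 1, 1 is a QR.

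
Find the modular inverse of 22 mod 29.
Since 29 is prime, by Fermat 22^(-1) ≡ 22^{27} ≡ 4 (mod 29). Verify: 22 × 4 = 88 ≡ 1 (mod 29)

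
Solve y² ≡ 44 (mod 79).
The square roots of 44 mod 79 are 26 and 53. Verify: 26² = 676 ≡ 44 (mod 79)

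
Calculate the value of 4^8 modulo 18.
By repeated squaring mod 18: 4^{1}≡4, 4^{2}≡16, 4^{4}≡4, 4^{8}≡16. So 4^{8} ≡ 16 mod 18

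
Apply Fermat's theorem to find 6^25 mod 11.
By Fermat: 6^{10} ≡ 1 mod 11. 25 = 2×10 + 5. So 6^{25} ≡ 6^{5} ≡ 10 mod 11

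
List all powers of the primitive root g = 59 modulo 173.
59^1, 59^2, ..., 59^{172} mod 173: [59, 21, 28, 95, 69, 92, 65, 29, 154, 90, 120, 160, 98, 73, 155, 149, 141, 15, 20, 142, 74, 41, 170, 169, 110, 89, 61, 139, 70, 151, 86, 57, 76, 159, 39, 52, 127, 54, 72, 96, 128, 113, 93, 124, 50, 9, 12, 16, 79, 163, 102, 136, 66, 88, 2, 118, 42, 56, 17, 138, 11, 130, 58, 135, 7, 67, 147, 23, 146, 137, 125, 109, 30, 40, 111, 148, 82, 167, 165, 47, 5, 122, 105, 140, 129, 172, 114, 152, 145, 78, 104, 81, 108, 144, 19, 83, 53, 13, 75, 100, 18, 24, 32, 158, 153, 31, 99, 132, 3, 4, 63, 84, 112, 34, 103, 22, 87, 116, 97, 14, 134, 121, 46, 119, 101, 77, 45, 60, 80, 49, 123, 164, 161, 157, 94, 10, 71, 37, 107, 85, 171, 55, 131, 117, 156, 35, 162, 43, 115, 38, 166, 106, 26, 150, 27, 36, 48, 64, 143, 133, 62, 25, 91, 6, 8, 126, 168, 51, 68, 33, 44, 1]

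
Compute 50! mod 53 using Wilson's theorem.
(52)! = (50)! × (51) × (52) ≡ -1 mod 53. So (50)! ≡ -1 × [(52)(51)]^(-1) ≡ 26 mod 53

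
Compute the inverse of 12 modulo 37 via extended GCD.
Extended GCD: 12(-3) + 37(1) = 1. So 12^(-1) ≡ -3 ≡ 34 (mod 37). Verify: 12 × 34 = 408 ≡ 1 (mod 37)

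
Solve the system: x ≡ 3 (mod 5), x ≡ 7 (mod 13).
M = 5 × 13 = 65. M₁ = 13, y₁ ≡ 2 (mod 5). M₂ = 5, y₂ ≡ 8 (mod 13). x = 3×13×2 + 7×5×8 ≡ 33 (mod 65)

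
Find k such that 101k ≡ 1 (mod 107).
Since 107 is prime, by Fermat 101^(-1) ≡ 101^{105} ≡ 89 (mod 107). Verify: 101 × 89 = 8989 ≡ 1 (mod 107)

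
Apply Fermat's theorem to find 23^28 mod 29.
By Fermat's Little Theorem, 23^{28} ≡ 1 mod 29 since 29 is prime and gcd(23, 29) = 1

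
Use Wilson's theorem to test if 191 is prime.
(190)! mod 191 = 190. Since 190 ≡ -1 (mod 191), 191 is prime.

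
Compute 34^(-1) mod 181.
Since 181 is prime, by Fermat 34^(-1) ≡ 34^{179} ≡ 16 mod 181. Verify: 34 × 16 = 544 ≡ 1 mod 181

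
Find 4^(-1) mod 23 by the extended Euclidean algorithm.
Extended GCD: 4(6) + 23(-1) = 1. So 4^(-1) ≡ 6 mod 23. Verify: 4 × 6 = 24 ≡ 1 mod 23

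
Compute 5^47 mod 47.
Using Fermat: 5^{46} ≡ 1 mod 47. 47 ≡ 1 mod 46. So 5^{47} ≡ 5^{1} ≡ 5 mod 47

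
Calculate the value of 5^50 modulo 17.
Using Fermat: 5^{16} ≡ 1 (mod 17). 50 ≡ 2 (mod 16). So 5^{50} ≡ 5^{2} ≡ 8 (mod 17)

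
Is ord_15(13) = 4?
Powers of 13 mod 15: 13^1≡13, 13^2≡4, 13^3≡7, 13^4≡1. First k with 13^k≡1 is k=4. Yes, ord_15(13) = 4.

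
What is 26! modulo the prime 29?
(28)! = (26)! × (27) × (28) ≡ -1 mod 29. So (26)! ≡ -1 × [(28)(27)]^(-1) ≡ 14 mod 29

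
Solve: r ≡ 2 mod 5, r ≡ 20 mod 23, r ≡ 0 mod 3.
M = 5 × 23 × 3 = 345. M₁ = 69, y₁ ≡ 4 mod 5. M₂ = 15, y₂ ≡ 20 mod 23. M₃ = 115, y₃ ≡ 1 mod 3. r = 2×69×4 + 20×15×20 + 0×115×1 ≡ 342 mod 345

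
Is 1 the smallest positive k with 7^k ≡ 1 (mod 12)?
Powers of 7 mod 12: 7^1≡7, 7^2≡1. 7^1≡7≢1, so ord ≠ 1. No, the actual order is 2.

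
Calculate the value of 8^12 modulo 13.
Using Fermat: 8^{12} ≡ 1 mod 13. 12 ≡ 0 mod 12. So 8^{12} ≡ 8^{0} ≡ 1 mod 13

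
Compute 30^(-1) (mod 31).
Since 31 is prime, by Fermat 30^(-1) ≡ 30^{29} ≡ 30 (mod 31). Verify: 30 × 30 = 900 ≡ 1 (mod 31)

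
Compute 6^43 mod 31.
Using Fermat: 6^{30} ≡ 1 mod 31. 43 ≡ 13 mod 30. So 6^{43} ≡ 6^{13} ≡ 6 mod 31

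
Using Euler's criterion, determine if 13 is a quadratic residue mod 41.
By Euler's criterion: 13^{20} ≡ 40 (mod 41). Since this equals -1 (≡ 40), 13 is not a QR.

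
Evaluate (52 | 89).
(52/89) = 52^{44} mod 89 = -1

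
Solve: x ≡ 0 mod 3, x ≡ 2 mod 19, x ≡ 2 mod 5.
M = 3 × 19 × 5 = 285. M₁ = 95, y₁ ≡ 2 mod 3. M₂ = 15, y₂ ≡ 14 mod 19. M₃ = 57, y₃ ≡ 3 mod 5. x = 0×95×2 + 2×15×14 + 2×57×3 ≡ 192 mod 285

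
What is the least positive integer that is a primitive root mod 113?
g = 3. For each prime q|112: 3^{56}≡112, 3^{16}≡49, none ≡ 1, so ord_113(3) = 112 and 3 is a primitive root.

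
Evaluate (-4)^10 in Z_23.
By repeated squaring mod 23: (-4)^{1}≡19, (-4)^{2}≡16, (-4)^{4}≡3, (-4)^{8}≡9. Then (-4)^{10} = (-4)^{8+2} ≡ 9 × 16 ≡ 6 mod 23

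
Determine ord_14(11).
Powers of 11 mod 14: 11^1≡11, 11^2≡9, 11^3≡1. ord_14(11) = 3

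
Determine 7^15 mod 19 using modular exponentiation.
By repeated squaring (mod 19): 7^{1}≡7, 7^{2}≡11, 7^{4}≡7, 7^{8}≡11. Then 7^{15} = 7^{8+4+2+1} ≡ 11 × 7 × 11 × 7 ≡ 1 (mod 19)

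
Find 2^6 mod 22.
By repeated squaring mod 22: 2^{1}≡2, 2^{2}≡4, 2^{4}≡16. Then 2^{6} = 2^{4+2} ≡ 16 × 4 ≡ 20 mod 22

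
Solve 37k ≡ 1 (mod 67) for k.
Since 67 is prime, by Fermat 37^(-1) ≡ 37^{65} ≡ 29 (mod 67). Verify: 37 × 29 = 1073 ≡ 1 (mod 67)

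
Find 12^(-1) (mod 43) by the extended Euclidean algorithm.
Extended GCD: 12(18) + 43(-5) = 1. So 12^(-1) ≡ 18 (mod 43). Verify: 12 × 18 = 216 ≡ 1 (mod 43)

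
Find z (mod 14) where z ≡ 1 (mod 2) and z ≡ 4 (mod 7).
M = 2 × 7 = 14. M₁ = 7, y₁ ≡ 1 (mod 2). M₂ = 2, y₂ ≡ 4 (mod 7). z = 1×7×1 + 4×2×4 ≡ 11 (mod 14)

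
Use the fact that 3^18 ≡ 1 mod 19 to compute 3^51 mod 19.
By Fermat: 3^{18} ≡ 1 mod 19. 51 = 2×18 + 15. So 3^{51} ≡ 3^{15} ≡ 12 mod 19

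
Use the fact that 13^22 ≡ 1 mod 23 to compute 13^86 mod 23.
By Fermat: 13^{22} ≡ 1 mod 23. 86 = 3×22 + 20. So 13^{86} ≡ 13^{20} ≡ 3 mod 23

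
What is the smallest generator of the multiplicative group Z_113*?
g = 3. For each prime q|112: 3^{56}≡112, 3^{16}≡49, none ≡ 1, so ord_113(3) = 112 and 3 is a primitive root.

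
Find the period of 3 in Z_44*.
Powers of 3 mod 44: 3^1≡3, 3^2≡9, 3^3≡27, 3^4≡37, 3^5≡23, 3^6≡25, 3^7≡31, 3^8≡5, 3^9≡15, 3^10≡1. So the order of 3 is 10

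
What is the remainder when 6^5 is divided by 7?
By repeated squaring (mod 7): 6^{1}≡6, 6^{2}≡1, 6^{4}≡1. Then 6^{5} = 6^{4+1} ≡ 1 × 6 ≡ 6 (mod 7)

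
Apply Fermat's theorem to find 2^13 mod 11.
By Fermat: 2^{10} ≡ 1 mod 11. So 2^{13} = 2^{10} · 2^{3} ≡ 2^{3} ≡ 8 mod 11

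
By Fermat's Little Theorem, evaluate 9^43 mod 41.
By Fermat: 9^{40} ≡ 1 mod 41. So 9^{43} = 9^{40} · 9^{3} ≡ 9^{3} ≡ 32 mod 41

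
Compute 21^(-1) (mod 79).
Since 79 is prime, by Fermat 21^(-1) ≡ 21^{77} ≡ 64 (mod 79). Verify: 21 × 64 = 1344 ≡ 1 (mod 79)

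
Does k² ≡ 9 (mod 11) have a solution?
By Euler's criterion: 9^{5} ≡ 1 (mod 11). Since this equals 1, 9 is a QR.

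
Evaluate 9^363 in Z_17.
Using Fermat: 9^{16} ≡ 1 mod 17. 363 ≡ 11 mod 16. So 9^{363} ≡ 9^{11} ≡ 15 mod 17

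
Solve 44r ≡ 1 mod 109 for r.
Since 109 is prime, by Fermat 44^(-1) ≡ 44^{107} ≡ 57 mod 109. Verify: 44 × 57 = 2508 ≡ 1 mod 109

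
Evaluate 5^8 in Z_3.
Using Fermat: 5^{2} ≡ 1 mod 3. 8 ≡ 0 mod 2. So 5^{8} ≡ 5^{0} ≡ 1 mod 3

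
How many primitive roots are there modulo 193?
There are φ(193-1) = φ(192) = 64 primitive roots modulo 193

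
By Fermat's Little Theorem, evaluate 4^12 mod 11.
By Fermat: 4^{10} ≡ 1 (mod 11). So 4^{12} = 4^{10} · 4^{2} ≡ 4^{2} ≡ 5 (mod 11)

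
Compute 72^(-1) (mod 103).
Since 103 is prime, by Fermat 72^(-1) ≡ 72^{101} ≡ 93 (mod 103). Verify: 72 × 93 = 6696 ≡ 1 (mod 103)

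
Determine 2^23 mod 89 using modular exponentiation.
By repeated squaring (mod 89): 2^{1}≡2, 2^{2}≡4, 2^{4}≡16, 2^{8}≡78, 2^{16}≡32. Then 2^{23} = 2^{16+4+2+1} ≡ 32 × 16 × 4 × 2 ≡ 2 (mod 89)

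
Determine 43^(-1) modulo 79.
Since 79 is prime, by Fermat 43^(-1) ≡ 43^{77} ≡ 68 mod 79. Verify: 43 × 68 = 2924 ≡ 1 mod 79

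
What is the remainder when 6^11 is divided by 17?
By repeated squaring (mod 17): 6^{1}≡6, 6^{2}≡2, 6^{4}≡4, 6^{8}≡16. Then 6^{11} = 6^{8+2+1} ≡ 16 × 2 × 6 ≡ 5 (mod 17)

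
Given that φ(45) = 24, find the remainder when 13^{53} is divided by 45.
By Euler: 13^{24} ≡ 1 (mod 45) since gcd(13, 45) = 1. 53 = 2×24 + 5. So 13^{53} ≡ 13^{5} ≡ 43 (mod 45)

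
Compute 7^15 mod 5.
Using Fermat: 7^{4} ≡ 1 mod 5. 15 ≡ 3 mod 4. So 7^{15} ≡ 7^{3} ≡ 3 mod 5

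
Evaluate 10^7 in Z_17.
By repeated squaring mod 17: 10^{1}≡10, 10^{2}≡15, 10^{4}≡4. Then 10^{7} = 10^{4+2+1} ≡ 4 × 15 × 10 ≡ 5 mod 17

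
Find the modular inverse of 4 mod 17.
Since 17 is prime, by Fermat 4^(-1) ≡ 4^{15} ≡ 13 mod 17. Verify: 4 × 13 = 52 ≡ 1 mod 17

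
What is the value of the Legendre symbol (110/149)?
(110/149) = 110^{74} mod 149 = 1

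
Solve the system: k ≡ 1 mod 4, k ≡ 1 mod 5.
M = 4 × 5 = 20. M₁ = 5, y₁ ≡ 1 mod 4. M₂ = 4, y₂ ≡ 4 mod 5. k = 1×5×1 + 1×4×4 ≡ 1 mod 20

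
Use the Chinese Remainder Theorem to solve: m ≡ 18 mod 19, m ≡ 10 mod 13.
M = 19 × 13 = 247. M₁ = 13, y₁ ≡ 3 mod 19. M₂ = 19, y₂ ≡ 11 mod 13. m = 18×13×3 + 10×19×11 ≡ 75 mod 247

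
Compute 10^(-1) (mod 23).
Since 23 is prime, by Fermat 10^(-1) ≡ 10^{21} ≡ 7 (mod 23). Verify: 10 × 7 = 70 ≡ 1 (mod 23)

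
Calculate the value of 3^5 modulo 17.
By repeated squaring mod 17: 3^{1}≡3, 3^{2}≡9, 3^{4}≡13. Then 3^{5} = 3^{4+1} ≡ 13 × 3 ≡ 5 mod 17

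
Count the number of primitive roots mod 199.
Number of primitive roots mod 199 = φ(p-1) = φ(198) = 60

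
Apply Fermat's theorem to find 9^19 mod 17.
By Fermat: 9^{16} ≡ 1 mod 17. So 9^{19} = 9^{16} · 9^{3} ≡ 9^{3} ≡ 15 mod 17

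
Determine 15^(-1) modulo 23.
Since 23 is prime, by Fermat 15^(-1) ≡ 15^{21} ≡ 20 mod 23. Verify: 15 × 20 = 300 ≡ 1 mod 23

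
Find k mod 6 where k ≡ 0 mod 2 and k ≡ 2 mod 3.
M = 2 × 3 = 6. M₁ = 3, y₁ ≡ 1 mod 2. M₂ = 2, y₂ ≡ 2 mod 3. k = 0×3×1 + 2×2×2 ≡ 2 mod 6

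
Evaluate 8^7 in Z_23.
By repeated squaring mod 23: 8^{1}≡8, 8^{2}≡18, 8^{4}≡2. Then 8^{7} = 8^{4+2+1} ≡ 2 × 18 × 8 ≡ 12 mod 23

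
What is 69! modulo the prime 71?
(70)! = (69)! × (70) ≡ -1 mod 71. So (69)! ≡ -1 × (70)^(-1) ≡ (-1)×(-1) = 1 mod 71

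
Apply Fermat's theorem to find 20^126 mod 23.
By Fermat: 20^{22} ≡ 1 mod 23. 126 = 5×22 + 16. So 20^{126} ≡ 20^{16} ≡ 13 mod 23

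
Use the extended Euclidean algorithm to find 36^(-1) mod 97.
Extended GCD: 36(-35) + 97(13) = 1. So 36^(-1) ≡ -35 ≡ 62 (mod 97). Verify: 36 × 62 = 2232 ≡ 1 (mod 97)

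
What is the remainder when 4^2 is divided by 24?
4^{2} = 16 ≡ 16 mod 24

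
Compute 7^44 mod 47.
By repeated squaring (mod 47): 7^{1}≡7, 7^{2}≡2, 7^{4}≡4, 7^{8}≡16, 7^{16}≡21, 7^{32}≡18. Then 7^{44} = 7^{32+8+4} ≡ 18 × 16 × 4 ≡ 24 (mod 47)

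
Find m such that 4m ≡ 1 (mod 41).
Since 41 is prime, by Fermat 4^(-1) ≡ 4^{39} ≡ 31 (mod 41). Verify: 4 × 31 = 124 ≡ 1 (mod 41)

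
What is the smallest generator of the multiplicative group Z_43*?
g = 3. Powers: [3, 9, 27, 38, 28, 41, 37, 25, 32, 10, ...] generates all 42 non-zero residues.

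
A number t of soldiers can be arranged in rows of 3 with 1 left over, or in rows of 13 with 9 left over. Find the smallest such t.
M = 3 × 13 = 39. M₁ = 13, y₁ ≡ 1 (mod 3). M₂ = 3, y₂ ≡ 9 (mod 13). t = 1×13×1 + 9×3×9 ≡ 22 (mod 39)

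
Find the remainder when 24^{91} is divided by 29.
By Fermat: 24^{28} ≡ 1 mod 29. 91 = 3×28 + 7. So 24^{91} ≡ 24^{7} ≡ 1 mod 29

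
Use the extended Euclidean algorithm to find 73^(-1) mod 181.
Extended GCD: 73(62) + 181(-25) = 1. So 73^(-1) ≡ 62 mod 181. Verify: 73 × 62 = 4526 ≡ 1 mod 181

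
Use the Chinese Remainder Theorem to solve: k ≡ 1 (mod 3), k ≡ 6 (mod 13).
M = 3 × 13 = 39. M₁ = 13, y₁ ≡ 1 (mod 3). M₂ = 3, y₂ ≡ 9 (mod 13). k = 1×13×1 + 6×3×9 ≡ 19 (mod 39)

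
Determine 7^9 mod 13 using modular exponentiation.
By repeated squaring (mod 13): 7^{1}≡7, 7^{2}≡10, 7^{4}≡9, 7^{8}≡3. Then 7^{9} = 7^{8+1} ≡ 3 × 7 ≡ 8 (mod 13)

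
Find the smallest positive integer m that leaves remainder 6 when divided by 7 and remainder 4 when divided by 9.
M = 7 × 9 = 63. M₁ = 9, y₁ ≡ 4 (mod 7). M₂ = 7, y₂ ≡ 4 (mod 9). m = 6×9×4 + 4×7×4 ≡ 13 (mod 63)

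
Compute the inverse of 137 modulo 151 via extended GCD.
Extended GCD: 137(-54) + 151(49) = 1. So 137^(-1) ≡ -54 ≡ 97 (mod 151). Verify: 137 × 97 = 13289 ≡ 1 (mod 151)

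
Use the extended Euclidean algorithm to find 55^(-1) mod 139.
Extended GCD: 55(-48) + 139(19) = 1. So 55^(-1) ≡ -48 ≡ 91 (mod 139). Verify: 55 × 91 = 5005 ≡ 1 (mod 139)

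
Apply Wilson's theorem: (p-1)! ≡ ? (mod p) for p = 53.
By Wilson's theorem, (52)! ≡ -1 ≡ 52 mod 53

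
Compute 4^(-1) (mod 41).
Since 41 is prime, by Fermat 4^(-1) ≡ 4^{39} ≡ 31 (mod 41). Verify: 4 × 31 = 124 ≡ 1 (mod 41)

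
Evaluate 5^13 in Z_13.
Using Fermat: 5^{12} ≡ 1 (mod 13). 13 ≡ 1 (mod 12). So 5^{13} ≡ 5^{1} ≡ 5 (mod 13)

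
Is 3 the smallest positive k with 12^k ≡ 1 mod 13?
Powers of 12 mod 13: 12^1≡12, 12^2≡1. Already 12^2≡1, so the order is 2 < 3. No, the actual order is 2.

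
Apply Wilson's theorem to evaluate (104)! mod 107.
(106)! = (104)! × (105) × (106) ≡ -1 mod 107. So (104)! ≡ -1 × [(106)(105)]^(-1) ≡ 53 mod 107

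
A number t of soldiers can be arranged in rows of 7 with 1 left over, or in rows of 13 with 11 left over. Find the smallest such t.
M = 7 × 13 = 91. M₁ = 13, y₁ ≡ 6 (mod 7). M₂ = 7, y₂ ≡ 2 (mod 13). t = 1×13×6 + 11×7×2 ≡ 50 (mod 91)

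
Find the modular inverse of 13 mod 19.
Since 19 is prime, by Fermat 13^(-1) ≡ 13^{17} ≡ 3 mod 19. Verify: 13 × 3 = 39 ≡ 1 mod 19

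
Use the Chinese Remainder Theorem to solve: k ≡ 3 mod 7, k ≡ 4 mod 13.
M = 7 × 13 = 91. M₁ = 13, y₁ ≡ 6 mod 7. M₂ = 7, y₂ ≡ 2 mod 13. k = 3×13×6 + 4×7×2 ≡ 17 mod 91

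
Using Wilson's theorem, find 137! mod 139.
(138)! = (137)! × (138) ≡ -1 (mod 139). So (137)! ≡ -1 × (138)^(-1) ≡ (-1)×(-1) = 1 (mod 139)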